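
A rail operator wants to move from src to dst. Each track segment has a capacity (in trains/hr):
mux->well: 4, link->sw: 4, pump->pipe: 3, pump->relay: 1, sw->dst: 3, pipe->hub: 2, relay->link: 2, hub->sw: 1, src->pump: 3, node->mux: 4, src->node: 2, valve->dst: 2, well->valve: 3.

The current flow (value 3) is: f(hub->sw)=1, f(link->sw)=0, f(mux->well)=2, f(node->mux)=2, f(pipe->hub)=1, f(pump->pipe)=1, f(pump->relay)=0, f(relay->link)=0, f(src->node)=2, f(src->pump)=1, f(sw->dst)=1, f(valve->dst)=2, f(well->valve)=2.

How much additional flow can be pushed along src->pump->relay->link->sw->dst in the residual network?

1

Residual capacities along the path: src->pump: 2, pump->relay: 1, relay->link: 2, link->sw: 4, sw->dst: 2.
Minimum is 1.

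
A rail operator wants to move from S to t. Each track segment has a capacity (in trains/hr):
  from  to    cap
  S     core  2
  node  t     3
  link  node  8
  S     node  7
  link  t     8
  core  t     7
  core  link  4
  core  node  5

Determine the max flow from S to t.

5

Augment S->core->t: bottleneck 2. Total 2.
Augment S->node->t: bottleneck 3. Total 5.
No augmenting path remains in the residual graph.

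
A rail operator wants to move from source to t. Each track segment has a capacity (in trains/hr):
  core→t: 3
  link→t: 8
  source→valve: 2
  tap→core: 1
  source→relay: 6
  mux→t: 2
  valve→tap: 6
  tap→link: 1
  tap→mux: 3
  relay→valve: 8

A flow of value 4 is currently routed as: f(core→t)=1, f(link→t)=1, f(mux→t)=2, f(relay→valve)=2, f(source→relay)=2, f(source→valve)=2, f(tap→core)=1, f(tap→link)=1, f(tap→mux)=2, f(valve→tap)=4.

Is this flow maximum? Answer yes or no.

Yes

Residual reachable from source: {mux, relay, source, tap, valve}; t is not reachable.
Saturated cut: tap→link, tap→core, mux→t with total capacity 4 = current flow value. Flow is maximum.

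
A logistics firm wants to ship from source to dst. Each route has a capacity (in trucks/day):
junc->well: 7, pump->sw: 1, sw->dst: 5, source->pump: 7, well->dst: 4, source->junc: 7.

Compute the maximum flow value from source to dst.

5

Augment source->junc->well->dst: bottleneck 4. Total 4.
Augment source->pump->sw->dst: bottleneck 1. Total 5.
No augmenting path remains in the residual graph.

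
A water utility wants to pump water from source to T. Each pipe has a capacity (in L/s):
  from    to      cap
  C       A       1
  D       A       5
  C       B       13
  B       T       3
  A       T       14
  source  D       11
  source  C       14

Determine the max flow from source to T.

Augment source->D->A->T: bottleneck 5. Total 5.
Augment source->C->A->T: bottleneck 1. Total 6.
Augment source->C->B->T: bottleneck 3. Total 9.
No augmenting path remains in the residual graph.

9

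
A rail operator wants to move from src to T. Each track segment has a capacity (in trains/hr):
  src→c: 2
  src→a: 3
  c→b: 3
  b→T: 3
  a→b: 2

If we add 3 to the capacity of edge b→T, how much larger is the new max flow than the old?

Original max flow = 3.
After raising cap(b→T), augmenting paths through that edge carry 1 more unit.
New max flow = 4. Increase = 1.

1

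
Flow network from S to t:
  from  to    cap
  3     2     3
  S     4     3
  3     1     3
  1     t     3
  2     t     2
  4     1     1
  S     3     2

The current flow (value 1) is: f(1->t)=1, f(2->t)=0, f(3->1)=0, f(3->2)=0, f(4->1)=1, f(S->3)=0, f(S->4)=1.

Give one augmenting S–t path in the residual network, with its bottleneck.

S->3->1->t, bottleneck 2

Residual along S->3->1->t: S->3: 2, 3->1: 3, 1->t: 2.
Bottleneck = min = 2.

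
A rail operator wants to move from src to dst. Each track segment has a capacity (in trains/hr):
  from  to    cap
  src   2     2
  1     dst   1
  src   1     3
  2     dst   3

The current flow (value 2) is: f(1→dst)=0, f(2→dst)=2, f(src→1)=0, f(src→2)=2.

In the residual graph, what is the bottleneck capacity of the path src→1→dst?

Residual capacities along the path: src→1: 3, 1→dst: 1.
Minimum is 1.

1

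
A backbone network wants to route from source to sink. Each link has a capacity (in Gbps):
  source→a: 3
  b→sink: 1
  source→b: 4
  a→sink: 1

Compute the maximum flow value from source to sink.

Augment source→a→sink: bottleneck 1. Total 1.
Augment source→b→sink: bottleneck 1. Total 2.
No augmenting path remains in the residual graph.

2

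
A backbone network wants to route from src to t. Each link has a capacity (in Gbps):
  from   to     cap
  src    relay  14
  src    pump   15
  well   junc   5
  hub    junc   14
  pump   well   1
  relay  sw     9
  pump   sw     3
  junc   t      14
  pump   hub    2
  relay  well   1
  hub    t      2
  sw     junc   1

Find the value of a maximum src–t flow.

Augment src→pump→hub→t: bottleneck 2. Total 2.
Augment src→pump→well→junc→t: bottleneck 1. Total 3.
Augment src→pump→sw→junc→t: bottleneck 1. Total 4.
Augment src→relay→well→junc→t: bottleneck 1. Total 5.
No augmenting path remains in the residual graph.

5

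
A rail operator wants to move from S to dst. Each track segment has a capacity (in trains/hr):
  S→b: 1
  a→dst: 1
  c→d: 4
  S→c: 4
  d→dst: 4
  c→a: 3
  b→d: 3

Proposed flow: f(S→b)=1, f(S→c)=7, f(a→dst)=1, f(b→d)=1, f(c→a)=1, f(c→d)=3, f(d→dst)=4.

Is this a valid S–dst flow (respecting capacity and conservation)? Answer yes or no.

No

Capacity violated on S→c: flow 7 > capacity 4.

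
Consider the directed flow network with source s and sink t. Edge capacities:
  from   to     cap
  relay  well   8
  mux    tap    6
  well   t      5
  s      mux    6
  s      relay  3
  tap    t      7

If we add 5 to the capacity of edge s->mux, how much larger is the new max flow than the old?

Original max flow = 9.
Even with extra capacity on s->mux, another cut of capacity 9 remains binding.
New max flow = 9. Increase = 0.

0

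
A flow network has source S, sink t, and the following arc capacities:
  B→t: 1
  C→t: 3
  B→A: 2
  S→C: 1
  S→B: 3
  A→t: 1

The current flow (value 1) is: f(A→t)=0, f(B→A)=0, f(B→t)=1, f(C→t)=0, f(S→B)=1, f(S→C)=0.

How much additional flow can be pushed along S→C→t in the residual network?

Residual capacities along the path: S→C: 1, C→t: 3.
Minimum is 1.

1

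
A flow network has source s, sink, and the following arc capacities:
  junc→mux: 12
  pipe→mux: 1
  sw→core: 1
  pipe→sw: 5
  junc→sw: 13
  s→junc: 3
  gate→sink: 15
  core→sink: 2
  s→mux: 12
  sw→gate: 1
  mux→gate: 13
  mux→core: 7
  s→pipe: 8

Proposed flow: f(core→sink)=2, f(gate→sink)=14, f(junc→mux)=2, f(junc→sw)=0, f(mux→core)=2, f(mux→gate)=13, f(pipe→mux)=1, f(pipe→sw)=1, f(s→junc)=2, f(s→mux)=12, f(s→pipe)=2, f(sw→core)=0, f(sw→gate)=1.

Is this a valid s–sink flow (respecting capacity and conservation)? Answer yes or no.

Yes

Every edge has 0 ≤ f(e) ≤ cap(e).
At each intermediate node, inflow equals outflow.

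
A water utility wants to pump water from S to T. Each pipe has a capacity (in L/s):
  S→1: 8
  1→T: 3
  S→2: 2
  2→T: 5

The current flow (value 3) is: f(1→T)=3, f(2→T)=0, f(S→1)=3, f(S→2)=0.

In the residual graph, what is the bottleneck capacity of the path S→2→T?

Residual capacities along the path: S→2: 2, 2→T: 5.
Minimum is 2.

2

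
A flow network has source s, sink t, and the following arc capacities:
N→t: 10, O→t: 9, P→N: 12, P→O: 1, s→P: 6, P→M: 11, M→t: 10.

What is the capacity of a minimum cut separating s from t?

6

Max flow = 6 (via 1 augmenting path).
In the residual at optimum, the set reachable from s is {s}.
Cut edges: s→P (cap 6). Sum = 6.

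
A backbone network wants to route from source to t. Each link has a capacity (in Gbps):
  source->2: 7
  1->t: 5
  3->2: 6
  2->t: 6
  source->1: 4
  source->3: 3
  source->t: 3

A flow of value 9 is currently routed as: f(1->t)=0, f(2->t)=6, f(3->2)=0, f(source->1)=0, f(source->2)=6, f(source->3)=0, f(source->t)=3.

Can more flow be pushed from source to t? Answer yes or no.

Yes

Residual path source->1->t has bottleneck 4 > 0.
Pushing 4 along it raises the flow to 13, so the given flow is not maximum.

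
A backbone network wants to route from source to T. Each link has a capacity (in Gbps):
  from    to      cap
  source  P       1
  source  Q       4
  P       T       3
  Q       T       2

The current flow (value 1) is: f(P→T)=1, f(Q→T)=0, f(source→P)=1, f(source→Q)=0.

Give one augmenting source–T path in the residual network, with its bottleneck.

Residual along source→Q→T: source→Q: 4, Q→T: 2.
Bottleneck = min = 2.

source→Q→T, bottleneck 2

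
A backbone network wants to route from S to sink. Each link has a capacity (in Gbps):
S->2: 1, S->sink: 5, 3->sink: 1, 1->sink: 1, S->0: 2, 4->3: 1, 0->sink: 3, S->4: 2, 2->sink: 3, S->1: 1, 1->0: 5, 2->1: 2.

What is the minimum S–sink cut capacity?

10

Max flow = 10 (via 5 augmenting paths).
In the residual at optimum, the set reachable from S is {4, S}.
Cut edges: S->2 (cap 1), S->1 (cap 1), S->0 (cap 2), S->sink (cap 5), 4->3 (cap 1). Sum = 10.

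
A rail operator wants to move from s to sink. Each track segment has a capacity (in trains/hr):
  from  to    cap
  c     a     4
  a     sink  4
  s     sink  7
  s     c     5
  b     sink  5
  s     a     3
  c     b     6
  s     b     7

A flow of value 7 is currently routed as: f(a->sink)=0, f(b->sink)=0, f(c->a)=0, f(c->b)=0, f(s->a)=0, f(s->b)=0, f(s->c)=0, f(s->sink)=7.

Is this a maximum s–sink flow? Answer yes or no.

No

Residual path s->b->sink has bottleneck 5 > 0.
Pushing 5 along it raises the flow to 12, so the given flow is not maximum.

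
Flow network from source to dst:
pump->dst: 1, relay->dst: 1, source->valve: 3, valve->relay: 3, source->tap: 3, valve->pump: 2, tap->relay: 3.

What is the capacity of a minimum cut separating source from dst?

Max flow = 2 (via 2 augmenting paths).
In the residual at optimum, the set reachable from source is {pump, relay, source, tap, valve}.
Cut edges: relay->dst (cap 1), pump->dst (cap 1). Sum = 2.

2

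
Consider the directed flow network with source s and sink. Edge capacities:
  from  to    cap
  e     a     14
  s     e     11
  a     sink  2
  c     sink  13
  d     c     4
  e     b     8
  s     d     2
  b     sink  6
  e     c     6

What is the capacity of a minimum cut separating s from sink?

Max flow = 13 (via 4 augmenting paths).
In the residual at optimum, the set reachable from s is {s}.
Cut edges: s→e (cap 11), s→d (cap 2). Sum = 13.

13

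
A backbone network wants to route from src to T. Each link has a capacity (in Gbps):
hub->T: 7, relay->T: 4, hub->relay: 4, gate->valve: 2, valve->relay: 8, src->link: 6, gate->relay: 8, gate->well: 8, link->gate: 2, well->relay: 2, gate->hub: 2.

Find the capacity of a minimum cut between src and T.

2

Max flow = 2 (via 1 augmenting path).
In the residual at optimum, the set reachable from src is {link, src}.
Cut edges: link->gate (cap 2). Sum = 2.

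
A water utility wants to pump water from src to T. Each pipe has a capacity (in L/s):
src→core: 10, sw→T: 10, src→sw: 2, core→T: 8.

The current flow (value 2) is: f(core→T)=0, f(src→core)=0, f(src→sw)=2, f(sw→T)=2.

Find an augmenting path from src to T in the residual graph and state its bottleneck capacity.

Residual along src→core→T: src→core: 10, core→T: 8.
Bottleneck = min = 8.

src→core→T, bottleneck 8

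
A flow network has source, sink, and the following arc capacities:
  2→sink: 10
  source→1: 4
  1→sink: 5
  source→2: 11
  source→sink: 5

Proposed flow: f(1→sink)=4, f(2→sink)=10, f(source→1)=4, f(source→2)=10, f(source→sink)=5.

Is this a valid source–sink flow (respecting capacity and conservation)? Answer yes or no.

Yes

Every edge has 0 ≤ f(e) ≤ cap(e).
At each intermediate node, inflow equals outflow.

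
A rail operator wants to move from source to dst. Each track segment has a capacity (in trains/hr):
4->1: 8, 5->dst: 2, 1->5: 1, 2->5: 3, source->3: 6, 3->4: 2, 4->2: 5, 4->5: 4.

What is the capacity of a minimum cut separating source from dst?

2

Max flow = 2 (via 1 augmenting path).
In the residual at optimum, the set reachable from source is {3, source}.
Cut edges: 3->4 (cap 2). Sum = 2.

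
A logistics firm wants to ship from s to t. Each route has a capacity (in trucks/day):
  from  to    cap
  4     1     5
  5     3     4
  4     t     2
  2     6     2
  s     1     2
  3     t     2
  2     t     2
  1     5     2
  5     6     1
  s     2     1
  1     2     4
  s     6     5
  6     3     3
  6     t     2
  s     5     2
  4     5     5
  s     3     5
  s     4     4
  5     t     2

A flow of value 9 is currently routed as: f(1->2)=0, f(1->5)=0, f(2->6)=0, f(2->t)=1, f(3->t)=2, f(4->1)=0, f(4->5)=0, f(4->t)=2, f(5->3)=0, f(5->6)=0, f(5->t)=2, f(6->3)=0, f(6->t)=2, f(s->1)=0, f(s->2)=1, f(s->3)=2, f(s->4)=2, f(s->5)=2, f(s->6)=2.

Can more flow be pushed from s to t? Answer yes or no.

Residual path s->1->2->t has bottleneck 1 > 0.
Pushing 1 along it raises the flow to 10, so the given flow is not maximum.

Yes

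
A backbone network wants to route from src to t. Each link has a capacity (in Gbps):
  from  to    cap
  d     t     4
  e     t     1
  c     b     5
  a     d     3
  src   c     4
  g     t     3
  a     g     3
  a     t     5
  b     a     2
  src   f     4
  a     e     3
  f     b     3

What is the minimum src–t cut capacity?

2

Max flow = 2 (via 1 augmenting path).
In the residual at optimum, the set reachable from src is {b, c, f, src}.
Cut edges: b→a (cap 2). Sum = 2.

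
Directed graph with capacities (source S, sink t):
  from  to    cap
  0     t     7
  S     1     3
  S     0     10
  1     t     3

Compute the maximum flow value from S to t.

10

Augment S→0→t: bottleneck 7. Total 7.
Augment S→1→t: bottleneck 3. Total 10.
No augmenting path remains in the residual graph.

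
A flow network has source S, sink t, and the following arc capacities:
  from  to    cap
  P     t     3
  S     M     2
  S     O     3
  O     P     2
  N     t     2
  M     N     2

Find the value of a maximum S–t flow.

4

Augment S→M→N→t: bottleneck 2. Total 2.
Augment S→O→P→t: bottleneck 2. Total 4.
No augmenting path remains in the residual graph.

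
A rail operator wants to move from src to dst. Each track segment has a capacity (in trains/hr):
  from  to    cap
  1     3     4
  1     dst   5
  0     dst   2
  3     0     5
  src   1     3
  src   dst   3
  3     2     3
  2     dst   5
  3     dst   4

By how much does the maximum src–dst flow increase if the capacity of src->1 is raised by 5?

Original max flow = 6.
After raising cap(src->1), augmenting paths through that edge carry 5 more units.
New max flow = 11. Increase = 5.

5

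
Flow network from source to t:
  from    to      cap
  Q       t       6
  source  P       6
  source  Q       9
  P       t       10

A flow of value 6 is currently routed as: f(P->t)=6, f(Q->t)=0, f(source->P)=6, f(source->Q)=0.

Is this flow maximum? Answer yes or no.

Residual path source->Q->t has bottleneck 6 > 0.
Pushing 6 along it raises the flow to 12, so the given flow is not maximum.

No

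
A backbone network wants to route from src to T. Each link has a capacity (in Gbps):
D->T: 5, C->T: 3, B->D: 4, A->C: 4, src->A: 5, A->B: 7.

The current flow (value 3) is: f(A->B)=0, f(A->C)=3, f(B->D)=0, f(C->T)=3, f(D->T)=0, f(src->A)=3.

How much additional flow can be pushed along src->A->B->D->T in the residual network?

Residual capacities along the path: src->A: 2, A->B: 7, B->D: 4, D->T: 5.
Minimum is 2.

2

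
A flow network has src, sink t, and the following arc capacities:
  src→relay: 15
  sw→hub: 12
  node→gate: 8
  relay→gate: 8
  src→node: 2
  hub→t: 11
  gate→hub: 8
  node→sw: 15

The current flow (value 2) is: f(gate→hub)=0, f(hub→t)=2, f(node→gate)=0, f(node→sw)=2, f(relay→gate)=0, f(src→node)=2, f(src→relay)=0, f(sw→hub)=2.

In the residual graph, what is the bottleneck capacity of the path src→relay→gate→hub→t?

Residual capacities along the path: src→relay: 15, relay→gate: 8, gate→hub: 8, hub→t: 9.
Minimum is 8.

8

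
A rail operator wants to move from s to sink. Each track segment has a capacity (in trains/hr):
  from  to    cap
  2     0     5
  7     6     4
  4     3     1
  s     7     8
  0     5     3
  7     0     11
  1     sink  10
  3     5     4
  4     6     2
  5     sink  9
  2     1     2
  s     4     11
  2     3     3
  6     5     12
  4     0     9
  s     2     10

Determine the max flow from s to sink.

11

Augment s->2->1->sink: bottleneck 2. Total 2.
Augment s->2->0->5->sink: bottleneck 3. Total 5.
Augment s->2->3->5->sink: bottleneck 3. Total 8.
Augment s->4->6->5->sink: bottleneck 2. Total 10.
Augment s->4->3->5->sink: bottleneck 1. Total 11.
No augmenting path remains in the residual graph.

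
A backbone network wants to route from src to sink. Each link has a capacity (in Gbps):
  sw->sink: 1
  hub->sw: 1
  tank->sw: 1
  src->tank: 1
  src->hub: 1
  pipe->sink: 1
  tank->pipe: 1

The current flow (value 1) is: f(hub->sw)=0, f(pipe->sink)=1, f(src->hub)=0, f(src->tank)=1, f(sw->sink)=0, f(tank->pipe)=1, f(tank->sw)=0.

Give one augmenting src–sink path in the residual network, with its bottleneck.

Residual along src->hub->sw->sink: src->hub: 1, hub->sw: 1, sw->sink: 1.
Bottleneck = min = 1.

src->hub->sw->sink, bottleneck 1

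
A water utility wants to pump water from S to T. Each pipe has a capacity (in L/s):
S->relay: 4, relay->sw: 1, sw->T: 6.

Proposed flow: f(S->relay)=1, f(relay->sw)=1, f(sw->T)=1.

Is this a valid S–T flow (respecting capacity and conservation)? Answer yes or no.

Yes

Every edge has 0 ≤ f(e) ≤ cap(e).
At each intermediate node, inflow equals outflow.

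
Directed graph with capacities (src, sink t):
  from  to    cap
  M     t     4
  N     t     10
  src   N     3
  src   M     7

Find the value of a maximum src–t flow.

7

Augment src->M->t: bottleneck 4. Total 4.
Augment src->N->t: bottleneck 3. Total 7.
No augmenting path remains in the residual graph.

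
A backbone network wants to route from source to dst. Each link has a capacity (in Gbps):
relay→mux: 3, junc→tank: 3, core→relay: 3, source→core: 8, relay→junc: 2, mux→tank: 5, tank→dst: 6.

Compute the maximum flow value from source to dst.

Augment source→core→relay→junc→tank→dst: bottleneck 2. Total 2.
Augment source→core→relay→mux→tank→dst: bottleneck 1. Total 3.
No augmenting path remains in the residual graph.

3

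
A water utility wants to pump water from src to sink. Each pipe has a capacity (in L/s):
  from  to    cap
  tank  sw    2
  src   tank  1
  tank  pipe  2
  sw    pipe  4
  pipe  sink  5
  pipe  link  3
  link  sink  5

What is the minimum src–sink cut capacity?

1

Max flow = 1 (via 1 augmenting path).
In the residual at optimum, the set reachable from src is {src}.
Cut edges: src->tank (cap 1). Sum = 1.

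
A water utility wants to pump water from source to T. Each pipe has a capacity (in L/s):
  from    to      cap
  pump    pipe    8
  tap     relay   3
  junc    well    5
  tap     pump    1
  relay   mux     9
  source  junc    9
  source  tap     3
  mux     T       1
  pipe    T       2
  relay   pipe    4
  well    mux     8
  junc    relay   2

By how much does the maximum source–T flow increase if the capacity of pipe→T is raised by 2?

2

Original max flow = 3.
After raising cap(pipe→T), augmenting paths through that edge carry 2 more units.
New max flow = 5. Increase = 2.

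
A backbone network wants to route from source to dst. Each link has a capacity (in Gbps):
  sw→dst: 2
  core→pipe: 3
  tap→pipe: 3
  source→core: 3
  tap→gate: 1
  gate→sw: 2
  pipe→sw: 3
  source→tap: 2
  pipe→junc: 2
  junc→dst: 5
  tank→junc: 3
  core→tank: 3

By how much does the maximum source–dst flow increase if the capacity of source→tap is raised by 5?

2

Original max flow = 5.
After raising cap(source→tap), augmenting paths through that edge carry 2 more units.
New max flow = 7. Increase = 2.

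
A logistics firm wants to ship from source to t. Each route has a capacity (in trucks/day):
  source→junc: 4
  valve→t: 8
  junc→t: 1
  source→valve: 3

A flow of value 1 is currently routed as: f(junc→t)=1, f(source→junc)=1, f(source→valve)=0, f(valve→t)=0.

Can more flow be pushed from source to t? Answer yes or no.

Residual path source→valve→t has bottleneck 3 > 0.
Pushing 3 along it raises the flow to 4, so the given flow is not maximum.

Yes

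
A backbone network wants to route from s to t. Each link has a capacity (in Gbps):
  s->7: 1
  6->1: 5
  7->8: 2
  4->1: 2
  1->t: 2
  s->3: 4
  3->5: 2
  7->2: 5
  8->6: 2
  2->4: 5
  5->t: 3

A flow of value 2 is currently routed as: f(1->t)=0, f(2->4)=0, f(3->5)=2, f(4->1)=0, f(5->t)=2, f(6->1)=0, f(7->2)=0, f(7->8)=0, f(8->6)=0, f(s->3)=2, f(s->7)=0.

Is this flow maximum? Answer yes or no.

No

Residual path s->7->2->4->1->t has bottleneck 1 > 0.
Pushing 1 along it raises the flow to 3, so the given flow is not maximum.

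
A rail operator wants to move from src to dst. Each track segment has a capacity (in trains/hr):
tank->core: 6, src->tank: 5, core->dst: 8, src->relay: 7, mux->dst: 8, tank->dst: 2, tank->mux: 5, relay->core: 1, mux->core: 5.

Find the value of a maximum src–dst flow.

Augment src->tank->dst: bottleneck 2. Total 2.
Augment src->tank->mux->dst: bottleneck 3. Total 5.
Augment src->relay->core->dst: bottleneck 1. Total 6.
No augmenting path remains in the residual graph.

6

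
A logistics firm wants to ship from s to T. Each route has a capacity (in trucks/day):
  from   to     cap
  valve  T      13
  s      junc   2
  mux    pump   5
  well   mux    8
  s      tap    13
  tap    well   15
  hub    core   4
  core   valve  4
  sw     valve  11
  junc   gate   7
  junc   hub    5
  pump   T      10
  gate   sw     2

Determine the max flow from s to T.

7

Augment s->tap->well->mux->pump->T: bottleneck 5. Total 5.
Augment s->junc->hub->core->valve->T: bottleneck 2. Total 7.
No augmenting path remains in the residual graph.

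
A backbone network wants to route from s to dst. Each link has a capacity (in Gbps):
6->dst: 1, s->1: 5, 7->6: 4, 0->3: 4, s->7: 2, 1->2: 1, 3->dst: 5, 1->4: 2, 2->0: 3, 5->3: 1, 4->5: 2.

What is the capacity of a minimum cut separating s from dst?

Max flow = 3 (via 3 augmenting paths).
In the residual at optimum, the set reachable from s is {1, 4, 5, 6, 7, s}.
Cut edges: 1->2 (cap 1), 5->3 (cap 1), 6->dst (cap 1). Sum = 3.

3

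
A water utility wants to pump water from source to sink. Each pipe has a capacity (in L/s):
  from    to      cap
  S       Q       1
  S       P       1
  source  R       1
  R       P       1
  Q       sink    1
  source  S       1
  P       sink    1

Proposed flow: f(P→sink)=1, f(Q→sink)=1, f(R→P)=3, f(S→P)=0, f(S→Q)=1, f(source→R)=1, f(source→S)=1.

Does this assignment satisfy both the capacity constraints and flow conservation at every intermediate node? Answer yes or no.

Capacity violated on R→P: flow 3 > capacity 1.

No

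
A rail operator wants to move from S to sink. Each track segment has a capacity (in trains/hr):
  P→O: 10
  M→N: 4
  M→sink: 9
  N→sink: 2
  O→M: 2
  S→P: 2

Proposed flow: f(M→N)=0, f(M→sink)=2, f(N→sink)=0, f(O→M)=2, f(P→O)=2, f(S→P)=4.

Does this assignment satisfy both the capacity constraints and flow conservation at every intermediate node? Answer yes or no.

Capacity violated on S→P: flow 4 > capacity 2.

No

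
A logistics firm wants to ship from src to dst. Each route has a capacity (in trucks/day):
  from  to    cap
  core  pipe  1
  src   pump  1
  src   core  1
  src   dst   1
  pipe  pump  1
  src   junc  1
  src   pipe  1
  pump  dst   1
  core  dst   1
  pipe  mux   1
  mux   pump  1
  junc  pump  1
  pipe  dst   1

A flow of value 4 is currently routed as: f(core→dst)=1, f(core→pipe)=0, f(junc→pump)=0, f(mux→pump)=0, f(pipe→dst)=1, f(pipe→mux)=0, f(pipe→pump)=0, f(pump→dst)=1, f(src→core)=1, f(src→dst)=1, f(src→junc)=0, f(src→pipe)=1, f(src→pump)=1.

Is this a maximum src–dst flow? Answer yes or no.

Yes

Residual reachable from src: {junc, pump, src}; dst is not reachable.
Saturated cut: src→core, src→pipe, src→dst, pump→dst with total capacity 4 = current flow value. Flow is maximum.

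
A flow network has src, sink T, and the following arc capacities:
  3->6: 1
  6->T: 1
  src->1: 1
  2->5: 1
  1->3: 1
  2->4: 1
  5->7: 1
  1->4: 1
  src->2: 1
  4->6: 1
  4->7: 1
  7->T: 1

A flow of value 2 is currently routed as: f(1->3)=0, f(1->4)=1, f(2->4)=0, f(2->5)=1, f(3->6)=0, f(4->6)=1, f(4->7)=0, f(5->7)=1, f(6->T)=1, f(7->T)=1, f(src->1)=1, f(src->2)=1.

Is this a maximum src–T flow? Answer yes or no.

Yes

Residual reachable from src: {src}; T is not reachable.
Saturated cut: src->2, src->1 with total capacity 2 = current flow value. Flow is maximum.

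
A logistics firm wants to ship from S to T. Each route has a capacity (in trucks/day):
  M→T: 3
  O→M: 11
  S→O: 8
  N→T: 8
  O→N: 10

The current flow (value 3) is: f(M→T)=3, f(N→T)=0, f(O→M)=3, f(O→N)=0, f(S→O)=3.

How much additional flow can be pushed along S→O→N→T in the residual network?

5

Residual capacities along the path: S→O: 5, O→N: 10, N→T: 8.
Minimum is 5.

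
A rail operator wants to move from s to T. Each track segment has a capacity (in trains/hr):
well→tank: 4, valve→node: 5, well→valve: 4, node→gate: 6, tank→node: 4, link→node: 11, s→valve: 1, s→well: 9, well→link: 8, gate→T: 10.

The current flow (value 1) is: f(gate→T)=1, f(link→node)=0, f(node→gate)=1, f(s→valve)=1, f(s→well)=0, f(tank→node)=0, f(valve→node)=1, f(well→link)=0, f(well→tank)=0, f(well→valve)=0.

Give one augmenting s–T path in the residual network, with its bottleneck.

Residual along s→well→link→node→gate→T: s→well: 9, well→link: 8, link→node: 11, node→gate: 5, gate→T: 9.
Bottleneck = min = 5.

s→well→link→node→gate→T, bottleneck 5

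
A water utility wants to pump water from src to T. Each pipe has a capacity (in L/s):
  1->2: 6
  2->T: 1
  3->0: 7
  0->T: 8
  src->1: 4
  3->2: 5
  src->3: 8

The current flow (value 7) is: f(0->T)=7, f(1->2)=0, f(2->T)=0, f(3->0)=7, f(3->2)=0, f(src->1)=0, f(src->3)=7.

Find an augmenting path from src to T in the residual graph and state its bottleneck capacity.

Residual along src->3->2->T: src->3: 1, 3->2: 5, 2->T: 1.
Bottleneck = min = 1.

src->3->2->T, bottleneck 1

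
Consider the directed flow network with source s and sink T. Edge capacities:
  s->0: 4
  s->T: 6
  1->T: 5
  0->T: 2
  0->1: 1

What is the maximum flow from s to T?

Augment s->T: bottleneck 6. Total 6.
Augment s->0->T: bottleneck 2. Total 8.
Augment s->0->1->T: bottleneck 1. Total 9.
No augmenting path remains in the residual graph.

9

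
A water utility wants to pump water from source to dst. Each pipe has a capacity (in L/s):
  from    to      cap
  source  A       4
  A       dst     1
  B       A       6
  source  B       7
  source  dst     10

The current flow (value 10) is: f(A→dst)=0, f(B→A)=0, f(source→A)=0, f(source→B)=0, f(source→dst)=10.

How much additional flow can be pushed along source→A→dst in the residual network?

Residual capacities along the path: source→A: 4, A→dst: 1.
Minimum is 1.

1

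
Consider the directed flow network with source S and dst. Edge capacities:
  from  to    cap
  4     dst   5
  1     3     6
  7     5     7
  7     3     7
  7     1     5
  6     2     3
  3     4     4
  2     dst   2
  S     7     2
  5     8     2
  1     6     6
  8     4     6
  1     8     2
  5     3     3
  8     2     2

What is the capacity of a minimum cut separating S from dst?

2

Max flow = 2 (via 1 augmenting path).
In the residual at optimum, the set reachable from S is {S}.
Cut edges: S->7 (cap 2). Sum = 2.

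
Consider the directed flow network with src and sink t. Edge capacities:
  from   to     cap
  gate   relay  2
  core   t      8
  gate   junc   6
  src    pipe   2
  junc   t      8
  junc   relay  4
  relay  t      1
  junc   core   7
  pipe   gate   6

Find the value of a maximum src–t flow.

2

Augment src->pipe->gate->junc->t: bottleneck 2. Total 2.
No augmenting path remains in the residual graph.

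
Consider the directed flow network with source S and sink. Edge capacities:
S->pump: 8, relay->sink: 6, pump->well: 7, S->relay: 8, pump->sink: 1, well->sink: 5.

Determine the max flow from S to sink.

Augment S->pump->sink: bottleneck 1. Total 1.
Augment S->relay->sink: bottleneck 6. Total 7.
Augment S->pump->well->sink: bottleneck 5. Total 12.
No augmenting path remains in the residual graph.

12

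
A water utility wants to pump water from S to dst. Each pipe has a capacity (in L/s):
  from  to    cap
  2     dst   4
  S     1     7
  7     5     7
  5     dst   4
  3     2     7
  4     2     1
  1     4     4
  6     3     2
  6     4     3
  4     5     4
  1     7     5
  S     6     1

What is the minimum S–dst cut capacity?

6

Max flow = 6 (via 3 augmenting paths).
In the residual at optimum, the set reachable from S is {1, 4, 5, 7, S}.
Cut edges: S->6 (cap 1), 4->2 (cap 1), 5->dst (cap 4). Sum = 6.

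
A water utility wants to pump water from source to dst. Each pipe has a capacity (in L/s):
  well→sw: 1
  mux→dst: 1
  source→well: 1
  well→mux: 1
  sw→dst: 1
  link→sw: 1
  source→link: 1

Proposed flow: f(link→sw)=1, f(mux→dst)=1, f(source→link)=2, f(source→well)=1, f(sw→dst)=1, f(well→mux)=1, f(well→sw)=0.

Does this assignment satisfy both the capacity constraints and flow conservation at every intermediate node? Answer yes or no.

No

Capacity violated on source→link: flow 2 > capacity 1.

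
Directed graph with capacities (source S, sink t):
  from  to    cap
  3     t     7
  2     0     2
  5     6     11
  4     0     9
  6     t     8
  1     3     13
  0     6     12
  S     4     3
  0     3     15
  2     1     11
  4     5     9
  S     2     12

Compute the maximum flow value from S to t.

12

Augment S->2->1->3->t: bottleneck 7. Total 7.
Augment S->2->0->6->t: bottleneck 2. Total 9.
Augment S->4->0->6->t: bottleneck 3. Total 12.
No augmenting path remains in the residual graph.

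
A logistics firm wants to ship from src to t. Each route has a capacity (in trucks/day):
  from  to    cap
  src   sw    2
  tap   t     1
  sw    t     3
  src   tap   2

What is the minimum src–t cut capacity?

3

Max flow = 3 (via 2 augmenting paths).
In the residual at optimum, the set reachable from src is {src, tap}.
Cut edges: src→sw (cap 2), tap→t (cap 1). Sum = 3.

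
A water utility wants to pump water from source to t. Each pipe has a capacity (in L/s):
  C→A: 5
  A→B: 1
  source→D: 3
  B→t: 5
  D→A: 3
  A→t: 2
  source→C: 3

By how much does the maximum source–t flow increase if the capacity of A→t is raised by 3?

3

Original max flow = 3.
After raising cap(A→t), augmenting paths through that edge carry 3 more units.
New max flow = 6. Increase = 3.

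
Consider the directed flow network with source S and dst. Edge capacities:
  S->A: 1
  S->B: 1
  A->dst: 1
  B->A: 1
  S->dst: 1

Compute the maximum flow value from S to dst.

Augment S->dst: bottleneck 1. Total 1.
Augment S->A->dst: bottleneck 1. Total 2.
No augmenting path remains in the residual graph.

2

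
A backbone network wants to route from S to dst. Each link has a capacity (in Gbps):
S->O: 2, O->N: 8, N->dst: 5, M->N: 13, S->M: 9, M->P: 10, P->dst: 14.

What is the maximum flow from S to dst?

Augment S->M->P->dst: bottleneck 9. Total 9.
Augment S->O->N->dst: bottleneck 2. Total 11.
No augmenting path remains in the residual graph.

11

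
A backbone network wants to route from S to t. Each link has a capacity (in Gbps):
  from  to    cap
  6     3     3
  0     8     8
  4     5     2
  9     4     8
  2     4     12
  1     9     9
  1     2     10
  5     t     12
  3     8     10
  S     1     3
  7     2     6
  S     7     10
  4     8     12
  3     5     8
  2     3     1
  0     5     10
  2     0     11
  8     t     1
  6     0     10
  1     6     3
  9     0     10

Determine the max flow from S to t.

9

Augment S->1->2->0->8->t: bottleneck 1. Total 1.
Augment S->1->2->0->5->t: bottleneck 2. Total 3.
Augment S->7->2->0->5->t: bottleneck 6. Total 9.
No augmenting path remains in the residual graph.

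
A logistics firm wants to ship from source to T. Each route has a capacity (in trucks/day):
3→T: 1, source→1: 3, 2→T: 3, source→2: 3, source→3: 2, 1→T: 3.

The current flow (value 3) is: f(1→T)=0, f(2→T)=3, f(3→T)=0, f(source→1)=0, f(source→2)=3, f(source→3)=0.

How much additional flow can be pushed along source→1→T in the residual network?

Residual capacities along the path: source→1: 3, 1→T: 3.
Minimum is 3.

3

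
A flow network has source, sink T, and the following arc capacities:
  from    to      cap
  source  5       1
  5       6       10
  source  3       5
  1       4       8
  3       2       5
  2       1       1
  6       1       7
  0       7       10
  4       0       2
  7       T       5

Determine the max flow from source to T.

Augment source→5→6→1→4→0→7→T: bottleneck 1. Total 1.
Augment source→3→2→1→4→0→7→T: bottleneck 1. Total 2.
No augmenting path remains in the residual graph.

2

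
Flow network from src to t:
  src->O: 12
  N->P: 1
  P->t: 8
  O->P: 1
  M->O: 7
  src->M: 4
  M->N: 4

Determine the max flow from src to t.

Augment src->O->P->t: bottleneck 1. Total 1.
Augment src->M->N->P->t: bottleneck 1. Total 2.
No augmenting path remains in the residual graph.

2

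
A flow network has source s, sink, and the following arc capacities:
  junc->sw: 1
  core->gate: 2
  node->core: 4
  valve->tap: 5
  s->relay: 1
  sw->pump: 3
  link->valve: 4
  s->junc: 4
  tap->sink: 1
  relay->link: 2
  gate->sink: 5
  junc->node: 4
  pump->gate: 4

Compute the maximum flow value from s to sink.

Augment s->junc->sw->pump->gate->sink: bottleneck 1. Total 1.
Augment s->junc->node->core->gate->sink: bottleneck 2. Total 3.
Augment s->relay->link->valve->tap->sink: bottleneck 1. Total 4.
No augmenting path remains in the residual graph.

4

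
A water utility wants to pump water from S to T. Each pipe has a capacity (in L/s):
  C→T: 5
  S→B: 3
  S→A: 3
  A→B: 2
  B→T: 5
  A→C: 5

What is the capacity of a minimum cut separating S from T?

6

Max flow = 6 (via 2 augmenting paths).
In the residual at optimum, the set reachable from S is {S}.
Cut edges: S→A (cap 3), S→B (cap 3). Sum = 6.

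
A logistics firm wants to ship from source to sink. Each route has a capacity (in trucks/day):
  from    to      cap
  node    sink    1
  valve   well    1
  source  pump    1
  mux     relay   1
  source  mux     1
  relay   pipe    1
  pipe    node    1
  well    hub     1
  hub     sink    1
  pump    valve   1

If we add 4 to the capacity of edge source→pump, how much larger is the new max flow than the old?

Original max flow = 2.
Even with extra capacity on source→pump, another cut of capacity 2 remains binding.
New max flow = 2. Increase = 0.

0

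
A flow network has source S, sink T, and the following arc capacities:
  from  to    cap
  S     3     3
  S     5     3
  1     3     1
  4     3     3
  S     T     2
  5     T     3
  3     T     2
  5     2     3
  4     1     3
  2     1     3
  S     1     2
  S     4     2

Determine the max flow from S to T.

7

Augment S→T: bottleneck 2. Total 2.
Augment S→5→T: bottleneck 3. Total 5.
Augment S→3→T: bottleneck 2. Total 7.
No augmenting path remains in the residual graph.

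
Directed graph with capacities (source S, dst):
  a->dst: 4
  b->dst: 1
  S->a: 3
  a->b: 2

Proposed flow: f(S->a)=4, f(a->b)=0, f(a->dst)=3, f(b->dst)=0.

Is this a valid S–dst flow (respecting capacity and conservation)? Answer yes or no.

Capacity violated on S->a: flow 4 > capacity 3.

No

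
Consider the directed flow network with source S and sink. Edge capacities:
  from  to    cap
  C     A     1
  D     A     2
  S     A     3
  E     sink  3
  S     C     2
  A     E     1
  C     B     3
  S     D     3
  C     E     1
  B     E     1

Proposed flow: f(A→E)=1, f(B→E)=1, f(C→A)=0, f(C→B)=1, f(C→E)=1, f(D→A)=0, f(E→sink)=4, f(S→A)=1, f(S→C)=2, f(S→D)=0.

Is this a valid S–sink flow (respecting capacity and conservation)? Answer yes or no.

No

Capacity violated on E→sink: flow 4 > capacity 3.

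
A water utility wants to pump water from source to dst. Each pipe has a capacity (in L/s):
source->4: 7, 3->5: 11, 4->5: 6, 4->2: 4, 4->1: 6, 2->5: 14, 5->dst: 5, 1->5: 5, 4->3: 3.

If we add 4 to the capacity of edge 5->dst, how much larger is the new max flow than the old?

Original max flow = 5.
After raising cap(5->dst), augmenting paths through that edge carry 2 more units.
New max flow = 7. Increase = 2.

2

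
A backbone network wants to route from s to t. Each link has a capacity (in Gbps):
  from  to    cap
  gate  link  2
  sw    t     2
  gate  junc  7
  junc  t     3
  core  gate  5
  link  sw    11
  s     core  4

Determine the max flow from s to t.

Augment s→core→gate→junc→t: bottleneck 3. Total 3.
Augment s→core→gate→link→sw→t: bottleneck 1. Total 4.
No augmenting path remains in the residual graph.

4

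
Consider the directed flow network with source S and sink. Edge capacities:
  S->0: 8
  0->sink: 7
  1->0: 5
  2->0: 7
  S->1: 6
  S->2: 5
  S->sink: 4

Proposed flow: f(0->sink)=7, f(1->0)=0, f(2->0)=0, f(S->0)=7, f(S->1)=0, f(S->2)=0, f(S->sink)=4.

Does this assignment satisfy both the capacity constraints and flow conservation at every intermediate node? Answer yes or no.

Every edge has 0 ≤ f(e) ≤ cap(e).
At each intermediate node, inflow equals outflow.

Yes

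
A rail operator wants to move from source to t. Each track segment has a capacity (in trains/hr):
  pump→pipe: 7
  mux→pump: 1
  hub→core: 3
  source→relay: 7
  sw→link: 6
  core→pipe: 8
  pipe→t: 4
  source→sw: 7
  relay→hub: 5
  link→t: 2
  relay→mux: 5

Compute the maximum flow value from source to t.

6

Augment source→sw→link→t: bottleneck 2. Total 2.
Augment source→relay→mux→pump→pipe→t: bottleneck 1. Total 3.
Augment source→relay→hub→core→pipe→t: bottleneck 3. Total 6.
No augmenting path remains in the residual graph.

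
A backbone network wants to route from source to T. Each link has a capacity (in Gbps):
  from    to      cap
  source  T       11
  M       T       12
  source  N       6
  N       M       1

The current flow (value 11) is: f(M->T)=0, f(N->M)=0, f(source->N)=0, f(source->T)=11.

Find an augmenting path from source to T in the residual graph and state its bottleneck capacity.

Residual along source->N->M->T: source->N: 6, N->M: 1, M->T: 12.
Bottleneck = min = 1.

source->N->M->T, bottleneck 1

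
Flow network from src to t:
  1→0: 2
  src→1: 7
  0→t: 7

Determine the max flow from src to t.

Augment src→1→0→t: bottleneck 2. Total 2.
No augmenting path remains in the residual graph.

2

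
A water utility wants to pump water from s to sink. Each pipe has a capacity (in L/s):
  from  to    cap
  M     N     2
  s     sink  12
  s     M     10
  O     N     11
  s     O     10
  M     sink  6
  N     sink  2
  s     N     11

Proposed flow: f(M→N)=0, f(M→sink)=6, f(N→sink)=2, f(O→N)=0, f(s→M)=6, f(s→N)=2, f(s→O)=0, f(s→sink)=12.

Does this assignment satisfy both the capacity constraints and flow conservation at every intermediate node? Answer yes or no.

Every edge has 0 ≤ f(e) ≤ cap(e).
At each intermediate node, inflow equals outflow.

Yes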